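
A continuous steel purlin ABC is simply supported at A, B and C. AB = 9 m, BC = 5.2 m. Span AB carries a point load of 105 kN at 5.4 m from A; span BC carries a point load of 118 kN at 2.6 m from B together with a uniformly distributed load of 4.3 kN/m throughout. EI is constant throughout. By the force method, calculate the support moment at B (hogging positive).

Release continuity at B by inserting a hinge; the redundant is the internal moment M_B. The primary structure is two simply-supported spans AB and BC.
Rotations at B on the released spans (each span's end-slope, ×1/EI):
  span AB: point load 105 at a = 5.4: Pab(L + a)/(6LEI) = 544.3/EI
  span BC: point load 118 at a = 2.6: Pab(L + b)/(6LEI) = 199.4/EI
  span BC: UDL 4.3: wL³/(24EI) = 25.19/EI
  relative rotation θ_0 = (544.3 + 224.6)/EI = 768.9/EI
A unit hogging moment at B produces rotation L₁/(3EI) + L₂/(3EI) = 4.733/EI.
Slope continuity at B: θ_0 = M_B·4.733/EI, so M_B = 768.9/4.733 = 162.5 kN·m (hogging).

M_B = 162.5 kN·m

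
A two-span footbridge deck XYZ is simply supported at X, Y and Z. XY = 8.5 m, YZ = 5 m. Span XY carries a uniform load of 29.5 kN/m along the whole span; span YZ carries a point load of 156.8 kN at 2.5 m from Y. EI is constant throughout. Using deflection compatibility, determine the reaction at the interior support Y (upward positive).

Insert a hinge at Y; M_Y is the redundant, and each span becomes simply supported.
End slopes at the hinge Y, treating each span as simply supported:
  span XY: UDL 29.5: wL³/(24EI) = 754.9/EI
  span YZ: point load 156.8 at a = 2.5: Pab(L + b)/(6LEI) = 245/EI
  relative rotation θ_0 = (754.9 + 245)/EI = 999.9/EI
A unit hogging moment at Y produces rotation L₁/(3EI) + L₂/(3EI) = 4.5/EI.
Slope continuity at Y: θ_0 = M_Y·4.5/EI, so M_Y = 999.9/4.5 = 222.2 kN·m (hogging).
Span XY, ΣM about X with M_Y applied at Y: R_Y^{XY}·8.5 = 1066 + 222.2, so R_Y^{XY} = 151.5 kN and R_X = 250.8 − 151.5 = 99.23 kN.
Span YZ, ΣM about Z: R_Y^{YZ}·5 = 392 + 222.2, so R_Y^{YZ} = 122.8 kN and R_Z = 156.8 − 122.8 = 33.96 kN.
R_Y = 151.5 + 122.8 = 274.4 kN.

R_Y = 274.4 kN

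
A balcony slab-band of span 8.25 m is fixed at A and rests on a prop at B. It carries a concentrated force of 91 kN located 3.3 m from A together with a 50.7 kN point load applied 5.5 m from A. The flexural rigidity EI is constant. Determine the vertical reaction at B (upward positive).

Release the roller at B. Primary structure: cantilever fixed at A.
Deflection at B on the released cantilever, summing each load's contribution:
  point load 91 at a = 3.3: Pa²(3L − a)/(6EI) = 3543/EI
  point load 50.7 at a = 5.5: Pa²(3L − a)/(6EI) = 4921/EI
  δ_0 = 8463/EI
Flexibility coefficient — unit upward force at B: δ_{BB} = L³/(3EI) = 187.2/EI.
Compatibility at B: δ_0 − R_B·δ_{BB} = 0, so R_B = 8463/187.2 = 45.22 kN.

R_B = 45.22 kN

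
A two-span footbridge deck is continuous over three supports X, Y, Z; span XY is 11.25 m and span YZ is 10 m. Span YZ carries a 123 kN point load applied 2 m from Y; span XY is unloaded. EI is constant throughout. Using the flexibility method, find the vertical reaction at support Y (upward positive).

R_Y = 114.1 kN

Take M_Y as the redundant. Released structure: two simple spans XY and YZ with a hinge at Y.
Rotations at Y on the released spans (each span's end-slope, ×1/EI):
  span YZ: point load 123 at a = 2: Pab(L + b)/(6LEI) = 590.4/EI
  relative rotation θ_0 = (0 + 590.4)/EI = 590.4/EI
A unit hogging moment at Y produces rotation L₁/(3EI) + L₂/(3EI) = 7.083/EI.
Slope continuity at Y: θ_0 = M_Y·7.083/EI, so M_Y = 590.4/7.083 = 83.35 kN·m (hogging).
Span XY, ΣM about X with M_Y applied at Y: R_Y^{XY}·11.25 = 0 + 83.35, so R_Y^{XY} = 7.409 kN and R_X = 0 − 7.409 = -7.409 kN.
Span YZ, ΣM about Z: R_Y^{YZ}·10 = 984 + 83.35, so R_Y^{YZ} = 106.7 kN and R_Z = 123 − 106.7 = 16.26 kN.
R_Y = 7.409 + 106.7 = 114.1 kN.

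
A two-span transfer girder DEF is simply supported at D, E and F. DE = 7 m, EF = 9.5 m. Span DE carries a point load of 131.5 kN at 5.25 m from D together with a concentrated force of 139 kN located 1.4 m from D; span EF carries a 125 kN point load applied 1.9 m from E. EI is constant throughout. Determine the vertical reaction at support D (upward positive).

Insert a hinge at E; M_E is the redundant, and each span becomes simply supported.
Discontinuity in slope at E on the released structure — sum the simple-span end rotations:
  span DE: point load 131.5 at a = 5.25: Pab(L + a)/(6LEI) = 352.4/EI
  span DE: point load 139 at a = 1.4: Pab(L + a)/(6LEI) = 218/EI
  span EF: point load 125 at a = 1.9: Pab(L + b)/(6LEI) = 541.5/EI
  relative rotation θ_0 = (570.3 + 541.5)/EI = 1112/EI
A unit hogging moment at E produces rotation L₁/(3EI) + L₂/(3EI) = 5.5/EI.
Compatibility: M_E·(L₁+L₂)/(3EI) = θ_0, giving M_E = 202.2 kN·m (hogging).
Span DE, ΣM about D with M_E applied at E: R_E^{DE}·7 = 885 + 202.2, so R_E^{DE} = 155.3 kN and R_D = 270.5 − 155.3 = 115.2 kN.

R_D = 115.2 kN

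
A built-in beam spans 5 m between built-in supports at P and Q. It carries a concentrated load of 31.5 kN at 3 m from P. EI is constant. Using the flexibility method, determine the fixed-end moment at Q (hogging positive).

M_Q = 22.68 kN·m

Take the two fixed-end moments M_P, M_Q as redundants; the released structure is the simple span PQ.
On the primary (simply-supported) span, the end slopes from the loading are:
  at P: point load 31.5 at a = 3: Pab(L + b)/(6LEI) = 44.1/EI
  at Q: point load 31.5 at a = 3: Pab(L + a)/(6LEI) = 50.4/EI
  θ_P0 = 44.1/EI,  θ_Q0 = 50.4/EI
Flexibility coefficients: a unit moment at one end gives L/(3EI) there and L/(6EI) at the far end, so f₁₁ = f₂₂ = 1.667/EI and f₁₂ = f₂₁ = 0.8333/EI.
Compatibility — zero rotation at each built-in end:
  1.667 M_P + 0.8333 M_Q = 44.1
  0.8333 M_P + 1.667 M_Q = 50.4
Solving the pair gives M_P = 15.12 kN·m and M_Q = 22.68 kN·m (hogging).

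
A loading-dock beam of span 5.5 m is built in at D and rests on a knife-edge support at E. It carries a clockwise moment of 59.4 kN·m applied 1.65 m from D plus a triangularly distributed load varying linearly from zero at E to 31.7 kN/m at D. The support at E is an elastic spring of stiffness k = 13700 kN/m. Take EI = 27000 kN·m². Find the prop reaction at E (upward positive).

R_E = 24.82 kN

Take the reaction at E as the redundant and release it; the primary structure is a cantilever fixed at D.
Primary-structure tip deflection at E by superposition:
  clockwise couple 59.4 at a = 1.65: M₀a(2L − a)/(2EI) = 458.2/EI
  triangular load, peak 31.7 at the fixed end: w₀L⁴/(30EI) = 966.9/EI
  δ_0 = 1425/EI
Tip deflection under a unit load at E: L³/(3EI) = 55.46/EI.
With EI = 27000 kN·m²: δ_0 = 0.052782 m and δ_{EE} = 0.002054 m/kN.
Compatibility — the spring shortens by R_E/k under the reaction it provides: δ_0 − R_E·δ_{EE} = R_E/k. With 1/k = 0.000073 m/kN, R_E = δ_0 / (δ_{EE} + 1/k) = 0.052782 / (0.002054 + 0.000073) = 24.82 kN.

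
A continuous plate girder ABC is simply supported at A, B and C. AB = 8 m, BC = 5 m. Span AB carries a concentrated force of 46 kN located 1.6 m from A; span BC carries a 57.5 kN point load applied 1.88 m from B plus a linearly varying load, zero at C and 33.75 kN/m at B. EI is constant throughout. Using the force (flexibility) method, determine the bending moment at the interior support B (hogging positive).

Take M_B as the redundant. Released structure: two simple spans AB and BC with a hinge at B.
End slopes at the hinge B, treating each span as simply supported:
  span AB: point load 46 at a = 1.6: Pab(L + a)/(6LEI) = 94.21/EI
  span BC: point load 57.5 at a = 1.88: Pab(L + b)/(6LEI) = 91.29/EI
  span BC: triangular load, peak 33.75: w₀L³/(45EI) = 93.75/EI
  relative rotation θ_0 = (94.21 + 185)/EI = 279.2/EI
A unit hogging moment at B produces rotation L₁/(3EI) + L₂/(3EI) = 4.333/EI.
Slope continuity at B: θ_0 = M_B·4.333/EI, so M_B = 279.2/4.333 = 64.44 kN·m (hogging).

M_B = 64.44 kN·m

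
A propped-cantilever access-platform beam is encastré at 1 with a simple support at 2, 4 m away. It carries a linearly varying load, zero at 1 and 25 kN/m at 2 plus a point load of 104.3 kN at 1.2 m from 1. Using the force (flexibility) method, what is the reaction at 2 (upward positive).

Choose R_2 as the redundant. The primary structure is the cantilever fixed at 1.
Primary-structure tip deflection at 2 by superposition:
  triangular load, peak 25 at the free end: 11w₀L⁴/(120EI) = 586.7/EI
  point load 104.3 at a = 1.2: Pa²(3L − a)/(6EI) = 270.3/EI
  δ_0 = 857/EI
Tip deflection under a unit load at 2: L³/(3EI) = 21.33/EI.
Compatibility at 2: δ_0 − R_2·δ_{22} = 0, so R_2 = 857/21.33 = 40.17 kN.

R_2 = 40.17 kN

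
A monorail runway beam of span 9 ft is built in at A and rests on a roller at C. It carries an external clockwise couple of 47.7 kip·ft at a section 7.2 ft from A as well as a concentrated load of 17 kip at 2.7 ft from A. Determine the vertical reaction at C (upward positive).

Remove the prop at C; the released (primary) structure is a cantilever built in at A.
Free-end deflection of the primary structure under the applied loading (downward +):
  clockwise couple 47.7 at a = 7.2: M₀a(2L − a)/(2EI) = 1855/EI
  point load 17 at a = 2.7: Pa²(3L − a)/(6EI) = 501.9/EI
  δ_0 = 2356/EI
Flexibility coefficient — unit upward force at C: δ_{CC} = L³/(3EI) = 243/EI.
Compatibility at C: δ_0 − R_C·δ_{CC} = 0, so R_C = 2356/243 = 9.697 kip.

R_C = 9.697 kip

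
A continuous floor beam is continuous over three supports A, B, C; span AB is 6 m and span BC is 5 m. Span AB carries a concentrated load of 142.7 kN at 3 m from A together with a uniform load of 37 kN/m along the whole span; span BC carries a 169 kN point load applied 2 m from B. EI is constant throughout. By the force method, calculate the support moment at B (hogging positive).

M_B = 252.1 kN·m

Take M_B as the redundant. Released structure: two simple spans AB and BC with a hinge at B.
Rotations at B on the released spans (each span's end-slope, ×1/EI):
  span AB: point load 142.7 at a = 3: Pab(L + a)/(6LEI) = 321.1/EI
  span AB: UDL 37: wL³/(24EI) = 333/EI
  span BC: point load 169 at a = 2: Pab(L + b)/(6LEI) = 270.4/EI
  relative rotation θ_0 = (654.1 + 270.4)/EI = 924.5/EI
A unit hogging moment at B produces rotation L₁/(3EI) + L₂/(3EI) = 3.667/EI.
Slope continuity at B: θ_0 = M_B·3.667/EI, so M_B = 924.5/3.667 = 252.1 kN·m (hogging).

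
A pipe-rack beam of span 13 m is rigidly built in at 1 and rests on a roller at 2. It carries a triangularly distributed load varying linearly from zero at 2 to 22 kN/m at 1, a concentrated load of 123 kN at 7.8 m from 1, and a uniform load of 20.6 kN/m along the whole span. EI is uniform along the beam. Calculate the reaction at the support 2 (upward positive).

Remove the prop at 2; the released (primary) structure is a cantilever built in at 1.
Downward deflection at the released point 2 due to the loads:
  triangular load, peak 22 at the fixed end: w₀L⁴/(30EI) = 20945/EI
  point load 123 at a = 7.8: Pa²(3L − a)/(6EI) = 38913/EI
  UDL 20.6: wL⁴/(8EI) = 73545/EI
  δ_0 = 133403/EI
Tip deflection under a unit load at 2: L³/(3EI) = 732.3/EI.
The prop prevents deflection at 2: R_2 = δ_0/δ_{22} = 133403/732.3 = 182.2 kN.

R_2 = 182.2 kN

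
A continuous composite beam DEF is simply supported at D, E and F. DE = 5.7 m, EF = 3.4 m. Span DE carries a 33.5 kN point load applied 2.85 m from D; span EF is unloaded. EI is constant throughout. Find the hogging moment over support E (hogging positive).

Release continuity at E by inserting a hinge; the redundant is the internal moment M_E. The primary structure is two simply-supported spans DE and EF.
End slopes at the hinge E, treating each span as simply supported:
  span DE: point load 33.5 at a = 2.85: Pab(L + a)/(6LEI) = 68.03/EI
  relative rotation θ_0 = (68.03 + 0)/EI = 68.03/EI
A unit hogging moment at E produces rotation L₁/(3EI) + L₂/(3EI) = 3.033/EI.
Compatibility: M_E·(L₁+L₂)/(3EI) = θ_0, giving M_E = 22.43 kN·m (hogging).

M_E = 22.43 kN·m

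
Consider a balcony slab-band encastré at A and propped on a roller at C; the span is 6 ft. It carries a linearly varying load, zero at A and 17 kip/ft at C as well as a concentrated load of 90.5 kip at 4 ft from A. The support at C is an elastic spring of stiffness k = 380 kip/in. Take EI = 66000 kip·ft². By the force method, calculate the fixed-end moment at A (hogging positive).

M_A = 191.4 kip·ft

Take the reaction at C as the redundant and release it; the primary structure is a cantilever fixed at A.
Free-end deflection of the primary structure under the applied loading (downward +):
  triangular load, peak 17 at the free end: 11w₀L⁴/(120EI) = 2020/EI
  point load 90.5 at a = 4: Pa²(3L − a)/(6EI) = 3379/EI
  δ_0 = 5398/EI
Tip deflection under a unit load at C: L³/(3EI) = 72/EI.
With EI = 66000 kip·ft²: δ_0 = 0.081792 ft and δ_{CC} = 0.001091 ft/kip.
Compatibility — the spring shortens by R_C/k under the reaction it provides: δ_0 − R_C·δ_{CC} = R_C/k. With 1/k = 1/(380×12) ft/kip = 0.000219 ft/kip, R_C = δ_0 / (δ_{CC} + 1/k) = 0.081792 / (0.001091 + 0.000219) = 62.43 kip.
Moment equilibrium about A: M_A = Σ(load moments about A) − R_C·L = 566 − 62.43×6 = 191.4 kip·ft.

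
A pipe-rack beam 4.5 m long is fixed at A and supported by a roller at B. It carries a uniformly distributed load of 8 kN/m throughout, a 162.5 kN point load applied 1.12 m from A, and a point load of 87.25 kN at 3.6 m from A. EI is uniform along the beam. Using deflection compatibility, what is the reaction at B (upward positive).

Release the roller at B. Primary structure: cantilever fixed at A.
Free-end deflection of the primary structure under the applied loading (downward +):
  UDL 8: wL⁴/(8EI) = 410.1/EI
  point load 162.5 at a = 1.12: Pa²(3L − a)/(6EI) = 420.6/EI
  point load 87.25 at a = 3.6: Pa²(3L − a)/(6EI) = 1866/EI
  δ_0 = 2696/EI
Flexibility coefficient — unit upward force at B: δ_{BB} = L³/(3EI) = 30.38/EI.
The prop prevents deflection at B: R_B = δ_0/δ_{BB} = 2696/30.38 = 88.77 kN.

R_B = 88.77 kN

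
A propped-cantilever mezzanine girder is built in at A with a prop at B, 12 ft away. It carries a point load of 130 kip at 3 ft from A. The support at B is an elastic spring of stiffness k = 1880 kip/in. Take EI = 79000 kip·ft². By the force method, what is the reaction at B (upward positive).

Take the reaction at B as the redundant and release it; the primary structure is a cantilever fixed at A.
Downward deflection at the released point B due to the loads:
  point load 130 at a = 3: Pa²(3L − a)/(6EI) = 6435/EI
Flexibility coefficient — unit upward force at B: δ_{BB} = L³/(3EI) = 576/EI.
With EI = 79000 kip·ft²: δ_0 = 0.081456 ft and δ_{BB} = 0.007291 ft/kip.
Compatibility — the spring shortens by R_B/k under the reaction it provides: δ_0 − R_B·δ_{BB} = R_B/k. With 1/k = 1/(1880×12) ft/kip = 0.000044 ft/kip, R_B = δ_0 / (δ_{BB} + 1/k) = 0.081456 / (0.007291 + 0.000044) = 11.1 kip.

R_B = 11.1 kip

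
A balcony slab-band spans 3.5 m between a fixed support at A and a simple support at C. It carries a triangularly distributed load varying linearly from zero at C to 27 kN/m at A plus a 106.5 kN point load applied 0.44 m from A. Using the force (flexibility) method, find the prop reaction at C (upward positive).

Release the roller at C. Primary structure: cantilever fixed at A.
Primary-structure tip deflection at C by superposition:
  triangular load, peak 27 at the fixed end: w₀L⁴/(30EI) = 135.1/EI
  point load 106.5 at a = 0.44: Pa²(3L − a)/(6EI) = 34.57/EI
  δ_0 = 169.6/EI
Flexibility coefficient — unit upward force at C: δ_{CC} = L³/(3EI) = 14.29/EI.
The prop prevents deflection at C: R_C = δ_0/δ_{CC} = 169.6/14.29 = 11.87 kN.

R_C = 11.87 kN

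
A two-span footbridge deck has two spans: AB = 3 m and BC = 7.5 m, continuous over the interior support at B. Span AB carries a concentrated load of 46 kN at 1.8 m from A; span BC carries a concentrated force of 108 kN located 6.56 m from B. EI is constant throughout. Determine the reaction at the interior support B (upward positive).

R_B = 61.32 kN

Insert a hinge at B; M_B is the redundant, and each span becomes simply supported.
End slopes at the hinge B, treating each span as simply supported:
  span AB: point load 46 at a = 1.8: Pab(L + a)/(6LEI) = 26.5/EI
  span BC: point load 108 at a = 6.56: Pab(L + b)/(6LEI) = 124.9/EI
  relative rotation θ_0 = (26.5 + 124.9)/EI = 151.4/EI
A unit hogging moment at B produces rotation L₁/(3EI) + L₂/(3EI) = 3.5/EI.
Slope continuity at B: θ_0 = M_B·3.5/EI, so M_B = 151.4/3.5 = 43.26 kN·m (hogging).
Span AB, ΣM about A with M_B applied at B: R_B^{AB}·3 = 82.8 + 43.26, so R_B^{AB} = 42.02 kN and R_A = 46 − 42.02 = 3.981 kN.
Span BC, ΣM about C: R_B^{BC}·7.5 = 101.5 + 43.26, so R_B^{BC} = 19.3 kN and R_C = 108 − 19.3 = 88.7 kN.
R_B = 42.02 + 19.3 = 61.32 kN.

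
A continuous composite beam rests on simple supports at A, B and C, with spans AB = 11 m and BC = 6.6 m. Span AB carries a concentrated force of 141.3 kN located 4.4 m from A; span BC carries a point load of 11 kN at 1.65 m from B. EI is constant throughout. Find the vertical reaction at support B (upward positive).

R_B = 105.4 kN

Release continuity at B by inserting a hinge; the redundant is the internal moment M_B. The primary structure is two simply-supported spans AB and BC.
Discontinuity in slope at B on the released structure — sum the simple-span end rotations:
  span AB: point load 141.3 at a = 4.4: Pab(L + a)/(6LEI) = 957.4/EI
  span BC: point load 11 at a = 1.65: Pab(L + b)/(6LEI) = 26.2/EI
  relative rotation θ_0 = (957.4 + 26.2)/EI = 983.7/EI
A unit hogging moment at B produces rotation L₁/(3EI) + L₂/(3EI) = 5.867/EI.
Compatibility: M_B·(L₁+L₂)/(3EI) = θ_0, giving M_B = 167.7 kN·m (hogging).
Span AB, ΣM about A with M_B applied at B: R_B^{AB}·11 = 621.7 + 167.7, so R_B^{AB} = 71.76 kN and R_A = 141.3 − 71.76 = 69.54 kN.
Span BC, ΣM about C: R_B^{BC}·6.6 = 54.45 + 167.7, so R_B^{BC} = 33.65 kN and R_C = 11 − 33.65 = -22.65 kN.
R_B = 71.76 + 33.65 = 105.4 kN.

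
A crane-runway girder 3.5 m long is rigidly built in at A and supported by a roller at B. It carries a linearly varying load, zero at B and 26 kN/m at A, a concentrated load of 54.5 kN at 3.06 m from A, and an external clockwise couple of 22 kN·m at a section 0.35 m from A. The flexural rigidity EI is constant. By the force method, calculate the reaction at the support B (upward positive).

R_B = 55.17 kN

Take the reaction at B as the redundant and release it; the primary structure is a cantilever fixed at A.
Free-end deflection of the primary structure under the applied loading (downward +):
  triangular load, peak 26 at the fixed end: w₀L⁴/(30EI) = 130.1/EI
  point load 54.5 at a = 3.06: Pa²(3L − a)/(6EI) = 632.8/EI
  clockwise couple 22 at a = 0.35: M₀a(2L − a)/(2EI) = 25.6/EI
  δ_0 = 788.4/EI
Tip deflection under a unit load at B: L³/(3EI) = 14.29/EI.
Compatibility at B: δ_0 − R_B·δ_{BB} = 0, so R_B = 788.4/14.29 = 55.17 kN.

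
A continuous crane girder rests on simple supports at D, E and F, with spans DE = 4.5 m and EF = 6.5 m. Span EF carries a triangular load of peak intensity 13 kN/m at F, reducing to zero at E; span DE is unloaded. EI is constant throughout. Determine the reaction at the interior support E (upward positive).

Take M_E as the redundant. Released structure: two simple spans DE and EF with a hinge at E.
End slopes at the hinge E, treating each span as simply supported:
  span EF: triangular load, peak 13: 7w₀L³/(360EI) = 69.42/EI
  relative rotation θ_0 = (0 + 69.42)/EI = 69.42/EI
A unit hogging moment at E produces rotation L₁/(3EI) + L₂/(3EI) = 3.667/EI.
Compatibility: M_E·(L₁+L₂)/(3EI) = θ_0, giving M_E = 18.93 kN·m (hogging).
Span DE, ΣM about D with M_E applied at E: R_E^{DE}·4.5 = 0 + 18.93, so R_E^{DE} = 4.207 kN and R_D = 0 − 4.207 = -4.207 kN.
Span EF, ΣM about F: R_E^{EF}·6.5 = 91.54 + 18.93, so R_E^{EF} = 17 kN and R_F = 42.25 − 17 = 25.25 kN.
R_E = 4.207 + 17 = 21.2 kN.

R_E = 21.2 kN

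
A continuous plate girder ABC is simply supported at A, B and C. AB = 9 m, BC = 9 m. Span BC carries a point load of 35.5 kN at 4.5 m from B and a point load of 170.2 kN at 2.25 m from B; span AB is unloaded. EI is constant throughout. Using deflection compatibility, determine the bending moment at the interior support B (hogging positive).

M_B = 155.6 kN·m

Release continuity at B by inserting a hinge; the redundant is the internal moment M_B. The primary structure is two simply-supported spans AB and BC.
Discontinuity in slope at B on the released structure — sum the simple-span end rotations:
  span BC: point load 35.5 at a = 4.5: Pab(L + b)/(6LEI) = 179.7/EI
  span BC: point load 170.2 at a = 2.25: Pab(L + b)/(6LEI) = 753.9/EI
  relative rotation θ_0 = (0 + 933.7)/EI = 933.7/EI
A unit hogging moment at B produces rotation L₁/(3EI) + L₂/(3EI) = 6/EI.
Slope continuity at B: θ_0 = M_B·6/EI, so M_B = 933.7/6 = 155.6 kN·m (hogging).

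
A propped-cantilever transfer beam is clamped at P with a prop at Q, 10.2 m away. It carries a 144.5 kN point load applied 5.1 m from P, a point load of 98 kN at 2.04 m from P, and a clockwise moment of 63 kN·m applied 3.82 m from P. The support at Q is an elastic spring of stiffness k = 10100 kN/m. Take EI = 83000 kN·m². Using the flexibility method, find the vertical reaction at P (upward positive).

Remove the prop at Q; the released (primary) structure is a cantilever built in at P.
Primary-structure tip deflection at Q by superposition:
  point load 144.5 at a = 5.1: Pa²(3L − a)/(6EI) = 15973/EI
  point load 98 at a = 2.04: Pa²(3L − a)/(6EI) = 1941/EI
  clockwise couple 63 at a = 3.82: M₀a(2L − a)/(2EI) = 1995/EI
  δ_0 = 19910/EI
Tip deflection under a unit load at Q: L³/(3EI) = 353.7/EI.
With EI = 83000 kN·m²: δ_0 = 0.23988 m and δ_{QQ} = 0.004262 m/kN.
Compatibility — the spring shortens by R_Q/k under the reaction it provides: δ_0 − R_Q·δ_{QQ} = R_Q/k. With 1/k = 0.000099 m/kN, R_Q = δ_0 / (δ_{QQ} + 1/k) = 0.23988 / (0.004262 + 0.000099) = 55.01 kN.
Vertical equilibrium: R_P = ΣP − R_Q = 242.5 − 55.01 = 187.5 kN.

R_P = 187.5 kN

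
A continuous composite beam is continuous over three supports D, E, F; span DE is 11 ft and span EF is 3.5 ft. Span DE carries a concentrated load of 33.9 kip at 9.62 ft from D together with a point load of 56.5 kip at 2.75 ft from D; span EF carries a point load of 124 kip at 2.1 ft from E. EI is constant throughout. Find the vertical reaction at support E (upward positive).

Release continuity at E by inserting a hinge; the redundant is the internal moment M_E. The primary structure is two simply-supported spans DE and EF.
Rotations at E on the released spans (each span's end-slope, ×1/EI):
  span DE: point load 33.9 at a = 9.62: Pab(L + a)/(6LEI) = 140.6/EI
  span DE: point load 56.5 at a = 2.75: Pab(L + a)/(6LEI) = 267.1/EI
  span EF: point load 124 at a = 2.1: Pab(L + b)/(6LEI) = 85.06/EI
  relative rotation θ_0 = (407.7 + 85.06)/EI = 492.7/EI
A unit hogging moment at E produces rotation L₁/(3EI) + L₂/(3EI) = 4.833/EI.
Slope continuity at E: θ_0 = M_E·4.833/EI, so M_E = 492.7/4.833 = 101.9 kip·ft (hogging).
Span DE, ΣM about D with M_E applied at E: R_E^{DE}·11 = 481.5 + 101.9, so R_E^{DE} = 53.04 kip and R_D = 90.4 − 53.04 = 37.36 kip.
Span EF, ΣM about F: R_E^{EF}·3.5 = 173.6 + 101.9, so R_E^{EF} = 78.73 kip and R_F = 124 − 78.73 = 45.27 kip.
R_E = 53.04 + 78.73 = 131.8 kip.

R_E = 131.8 kip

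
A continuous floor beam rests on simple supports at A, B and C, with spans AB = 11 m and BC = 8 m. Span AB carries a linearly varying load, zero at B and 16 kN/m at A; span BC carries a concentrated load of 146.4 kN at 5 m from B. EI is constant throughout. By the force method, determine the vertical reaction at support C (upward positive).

Take M_B as the redundant. Released structure: two simple spans AB and BC with a hinge at B.
Rotations at B on the released spans (each span's end-slope, ×1/EI):
  span AB: triangular load, peak 16: 7w₀L³/(360EI) = 414.1/EI
  span BC: point load 146.4 at a = 5: Pab(L + b)/(6LEI) = 503.2/EI
  relative rotation θ_0 = (414.1 + 503.2)/EI = 917.3/EI
A unit hogging moment at B produces rotation L₁/(3EI) + L₂/(3EI) = 6.333/EI.
Compatibility: M_B·(L₁+L₂)/(3EI) = θ_0, giving M_B = 144.8 kN·m (hogging).
Span BC, ΣM about C: R_B^{BC}·8 = 439.2 + 144.8, so R_B^{BC} = 73.01 kN and R_C = 146.4 − 73.01 = 73.39 kN.

R_C = 73.39 kN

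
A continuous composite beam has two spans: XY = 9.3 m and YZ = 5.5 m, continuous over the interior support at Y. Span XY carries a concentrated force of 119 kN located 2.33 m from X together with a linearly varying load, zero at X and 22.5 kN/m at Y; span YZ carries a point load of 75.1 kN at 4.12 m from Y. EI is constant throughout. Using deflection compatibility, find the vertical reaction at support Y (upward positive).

R_Y = 170.8 kN

Take M_Y as the redundant. Released structure: two simple spans XY and YZ with a hinge at Y.
Discontinuity in slope at Y on the released structure — sum the simple-span end rotations:
  span XY: point load 119 at a = 2.33: Pab(L + a)/(6LEI) = 402.8/EI
  span XY: triangular load, peak 22.5: w₀L³/(45EI) = 402.2/EI
  span YZ: point load 75.1 at a = 4.12: Pab(L + b)/(6LEI) = 89.02/EI
  relative rotation θ_0 = (805 + 89.02)/EI = 894/EI
A unit hogging moment at Y produces rotation L₁/(3EI) + L₂/(3EI) = 4.933/EI.
Slope continuity at Y: θ_0 = M_Y·4.933/EI, so M_Y = 894/4.933 = 181.2 kN·m (hogging).
Span XY, ΣM about X with M_Y applied at Y: R_Y^{XY}·9.3 = 925.9 + 181.2, so R_Y^{XY} = 119 kN and R_X = 223.6 − 119 = 104.6 kN.
Span YZ, ΣM about Z: R_Y^{YZ}·5.5 = 103.6 + 181.2, so R_Y^{YZ} = 51.79 kN and R_Z = 75.1 − 51.79 = 23.31 kN.
R_Y = 119 + 51.79 = 170.8 kN.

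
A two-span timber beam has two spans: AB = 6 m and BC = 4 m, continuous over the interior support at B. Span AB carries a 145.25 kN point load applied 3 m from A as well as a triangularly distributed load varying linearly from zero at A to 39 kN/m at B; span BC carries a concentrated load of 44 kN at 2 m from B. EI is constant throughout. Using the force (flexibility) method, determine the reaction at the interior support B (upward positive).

R_B = 242.4 kN

Take M_B as the redundant. Released structure: two simple spans AB and BC with a hinge at B.
Rotations at B on the released spans (each span's end-slope, ×1/EI):
  span AB: point load 145.25 at a = 3: Pab(L + a)/(6LEI) = 326.8/EI
  span AB: triangular load, peak 39: w₀L³/(45EI) = 187.2/EI
  span BC: point load 44 at a = 2: Pab(L + b)/(6LEI) = 44/EI
  relative rotation θ_0 = (514 + 44)/EI = 558/EI
A unit hogging moment at B produces rotation L₁/(3EI) + L₂/(3EI) = 3.333/EI.
Compatibility: M_B·(L₁+L₂)/(3EI) = θ_0, giving M_B = 167.4 kN·m (hogging).
Span AB, ΣM about A with M_B applied at B: R_B^{AB}·6 = 903.8 + 167.4, so R_B^{AB} = 178.5 kN and R_A = 262.2 − 178.5 = 83.72 kN.
Span BC, ΣM about C: R_B^{BC}·4 = 88 + 167.4, so R_B^{BC} = 63.85 kN and R_C = 44 − 63.85 = -19.85 kN.
R_B = 178.5 + 63.85 = 242.4 kN.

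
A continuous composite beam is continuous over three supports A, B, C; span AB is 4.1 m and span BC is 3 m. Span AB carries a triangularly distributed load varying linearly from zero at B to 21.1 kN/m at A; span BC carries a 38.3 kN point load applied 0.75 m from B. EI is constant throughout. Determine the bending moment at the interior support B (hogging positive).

M_B = 19.91 kN·m

Take M_B as the redundant. Released structure: two simple spans AB and BC with a hinge at B.
End slopes at the hinge B, treating each span as simply supported:
  span AB: triangular load, peak 21.1: 7w₀L³/(360EI) = 28.28/EI
  span BC: point load 38.3 at a = 0.75: Pab(L + b)/(6LEI) = 18.85/EI
  relative rotation θ_0 = (28.28 + 18.85)/EI = 47.13/EI
A unit hogging moment at B produces rotation L₁/(3EI) + L₂/(3EI) = 2.367/EI.
Compatibility: M_B·(L₁+L₂)/(3EI) = θ_0, giving M_B = 19.91 kN·m (hogging).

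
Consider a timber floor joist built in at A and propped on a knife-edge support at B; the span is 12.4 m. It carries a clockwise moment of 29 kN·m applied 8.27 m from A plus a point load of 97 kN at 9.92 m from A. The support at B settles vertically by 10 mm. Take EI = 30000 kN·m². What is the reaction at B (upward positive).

R_B = 70.93 kN

Release the roller at B. Primary structure: cantilever fixed at A.
Free-end deflection of the primary structure under the applied loading (downward +):
  clockwise couple 29 at a = 8.27: M₀a(2L − a)/(2EI) = 1982/EI
  point load 97 at a = 9.92: Pa²(3L − a)/(6EI) = 43400/EI
  δ_0 = 45382/EI
Tip deflection under a unit load at B: L³/(3EI) = 635.5/EI.
With EI = 30000 kN·m²: δ_0 = 1.5127 m and δ_{BB} = 0.021185 m/kN.
Compatibility — the beam at B must follow the support down by 0.01 m: δ_0 − R_B·δ_{BB} = 0.01, so R_B = (1.5127 − 0.01)/0.021185 = 70.93 kN.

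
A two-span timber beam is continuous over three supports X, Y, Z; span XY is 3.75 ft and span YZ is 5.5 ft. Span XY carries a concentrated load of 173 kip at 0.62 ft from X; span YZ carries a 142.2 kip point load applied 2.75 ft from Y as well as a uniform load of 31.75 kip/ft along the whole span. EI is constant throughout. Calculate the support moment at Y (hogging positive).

Insert a hinge at Y; M_Y is the redundant, and each span becomes simply supported.
Discontinuity in slope at Y on the released structure — sum the simple-span end rotations:
  span XY: point load 173 at a = 0.62: Pab(L + a)/(6LEI) = 65.21/EI
  span YZ: point load 142.2 at a = 2.75: Pab(L + b)/(6LEI) = 268.8/EI
  span YZ: UDL 31.75: wL³/(24EI) = 220.1/EI
  relative rotation θ_0 = (65.21 + 488.9)/EI = 554.2/EI
A unit hogging moment at Y produces rotation L₁/(3EI) + L₂/(3EI) = 3.083/EI.
Slope continuity at Y: θ_0 = M_Y·3.083/EI, so M_Y = 554.2/3.083 = 179.7 kip·ft (hogging).

M_Y = 179.7 kip·ft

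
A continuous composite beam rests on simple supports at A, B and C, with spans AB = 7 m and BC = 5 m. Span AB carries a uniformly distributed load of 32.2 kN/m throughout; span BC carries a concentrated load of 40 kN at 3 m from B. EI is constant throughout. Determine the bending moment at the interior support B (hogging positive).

Release continuity at B by inserting a hinge; the redundant is the internal moment M_B. The primary structure is two simply-supported spans AB and BC.
Discontinuity in slope at B on the released structure — sum the simple-span end rotations:
  span AB: UDL 32.2: wL³/(24EI) = 460.2/EI
  span BC: point load 40 at a = 3: Pab(L + b)/(6LEI) = 56/EI
  relative rotation θ_0 = (460.2 + 56)/EI = 516.2/EI
A unit hogging moment at B produces rotation L₁/(3EI) + L₂/(3EI) = 4/EI.
Slope continuity at B: θ_0 = M_B·4/EI, so M_B = 516.2/4 = 129 kN·m (hogging).

M_B = 129 kN·m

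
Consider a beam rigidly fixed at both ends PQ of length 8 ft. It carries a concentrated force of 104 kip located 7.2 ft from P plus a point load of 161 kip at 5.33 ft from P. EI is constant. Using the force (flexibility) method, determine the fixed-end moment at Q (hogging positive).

Release both end moments; the primary structure is a simply-supported span PQ with redundants M_P and M_Q.
On the primary (simply-supported) span, the end slopes from the loading are:
  at P: point load 104 at a = 7.2: Pab(L + b)/(6LEI) = 109.8/EI
  at Q: point load 104 at a = 7.2: Pab(L + a)/(6LEI) = 189.7/EI
  at P: point load 161 at a = 5.33: Pab(L + b)/(6LEI) = 509.3/EI
  at Q: point load 161 at a = 5.33: Pab(L + a)/(6LEI) = 636.3/EI
  θ_P0 = 619.1/EI,  θ_Q0 = 826/EI
Flexibility coefficients: a unit moment at one end gives L/(3EI) there and L/(6EI) at the far end, so f₁₁ = f₂₂ = 2.667/EI and f₁₂ = f₂₁ = 1.333/EI.
Compatibility — zero rotation at each built-in end:
  2.667 M_P + 1.333 M_Q = 619.1
  1.333 M_P + 2.667 M_Q = 826
Solving the pair gives M_P = 103.1 kip·ft and M_Q = 258.2 kip·ft (hogging).

M_Q = 258.2 kip·ft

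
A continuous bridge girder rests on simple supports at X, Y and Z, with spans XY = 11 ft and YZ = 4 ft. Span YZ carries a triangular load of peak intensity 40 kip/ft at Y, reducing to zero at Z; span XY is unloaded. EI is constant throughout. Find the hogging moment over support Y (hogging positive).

Take M_Y as the redundant. Released structure: two simple spans XY and YZ with a hinge at Y.
Rotations at Y on the released spans (each span's end-slope, ×1/EI):
  span YZ: triangular load, peak 40: w₀L³/(45EI) = 56.89/EI
  relative rotation θ_0 = (0 + 56.89)/EI = 56.89/EI
A unit hogging moment at Y produces rotation L₁/(3EI) + L₂/(3EI) = 5/EI.
Compatibility: M_Y·(L₁+L₂)/(3EI) = θ_0, giving M_Y = 11.38 kip·ft (hogging).

M_Y = 11.38 kip·ft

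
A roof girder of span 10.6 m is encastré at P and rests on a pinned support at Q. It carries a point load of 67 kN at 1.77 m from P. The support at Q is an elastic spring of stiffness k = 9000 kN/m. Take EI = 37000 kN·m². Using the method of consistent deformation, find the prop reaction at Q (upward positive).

R_Q = 2.619 kN

Take the reaction at Q as the redundant and release it; the primary structure is a cantilever fixed at P.
Primary-structure tip deflection at Q by superposition:
  point load 67 at a = 1.77: Pa²(3L − a)/(6EI) = 1051/EI
Tip deflection under a unit load at Q: L³/(3EI) = 397/EI.
With EI = 37000 kN·m²: δ_0 = 0.028394 m and δ_{QQ} = 0.01073 m/kN.
Compatibility — the spring shortens by R_Q/k under the reaction it provides: δ_0 − R_Q·δ_{QQ} = R_Q/k. With 1/k = 0.000111 m/kN, R_Q = δ_0 / (δ_{QQ} + 1/k) = 0.028394 / (0.01073 + 0.000111) = 2.619 kN.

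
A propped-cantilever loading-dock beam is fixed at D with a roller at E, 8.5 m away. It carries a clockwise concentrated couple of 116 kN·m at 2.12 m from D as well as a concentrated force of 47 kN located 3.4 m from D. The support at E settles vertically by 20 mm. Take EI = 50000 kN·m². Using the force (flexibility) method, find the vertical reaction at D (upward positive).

R_D = 33.17 kN

Choose R_E as the redundant. The primary structure is the cantilever fixed at D.
Free-end deflection of the primary structure under the applied loading (downward +):
  clockwise couple 116 at a = 2.12: M₀a(2L − a)/(2EI) = 1830/EI
  point load 47 at a = 3.4: Pa²(3L − a)/(6EI) = 2001/EI
  δ_0 = 3831/EI
Tip deflection under a unit load at E: L³/(3EI) = 204.7/EI.
With EI = 50000 kN·m²: δ_0 = 0.076617 m and δ_{EE} = 0.004094 m/kN.
Compatibility — the beam at E must follow the support down by 0.02 m: δ_0 − R_E·δ_{EE} = 0.02, so R_E = (0.076617 − 0.02)/0.004094 = 13.83 kN.
Vertical equilibrium: R_D = ΣP − R_E = 47 − 13.83 = 33.17 kN.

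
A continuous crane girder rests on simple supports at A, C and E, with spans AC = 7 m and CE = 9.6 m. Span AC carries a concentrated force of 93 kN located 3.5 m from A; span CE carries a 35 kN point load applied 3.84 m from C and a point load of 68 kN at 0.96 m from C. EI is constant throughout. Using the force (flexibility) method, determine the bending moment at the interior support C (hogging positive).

Take M_C as the redundant. Released structure: two simple spans AC and CE with a hinge at C.
Rotations at C on the released spans (each span's end-slope, ×1/EI):
  span AC: point load 93 at a = 3.5: Pab(L + a)/(6LEI) = 284.8/EI
  span CE: point load 35 at a = 3.84: Pab(L + b)/(6LEI) = 206.4/EI
  span CE: point load 68 at a = 0.96: Pab(L + b)/(6LEI) = 178.6/EI
  relative rotation θ_0 = (284.8 + 385)/EI = 669.9/EI
A unit hogging moment at C produces rotation L₁/(3EI) + L₂/(3EI) = 5.533/EI.
Slope continuity at C: θ_0 = M_C·5.533/EI, so M_C = 669.9/5.533 = 121.1 kN·m (hogging).

M_C = 121.1 kN·m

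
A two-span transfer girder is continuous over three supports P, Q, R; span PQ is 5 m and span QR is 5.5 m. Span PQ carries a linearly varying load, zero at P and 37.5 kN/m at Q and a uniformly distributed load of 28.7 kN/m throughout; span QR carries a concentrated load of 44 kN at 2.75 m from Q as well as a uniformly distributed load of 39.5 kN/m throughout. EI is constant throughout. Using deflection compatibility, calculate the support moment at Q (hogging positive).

Take M_Q as the redundant. Released structure: two simple spans PQ and QR with a hinge at Q.
Discontinuity in slope at Q on the released structure — sum the simple-span end rotations:
  span PQ: triangular load, peak 37.5: w₀L³/(45EI) = 104.2/EI
  span PQ: UDL 28.7: wL³/(24EI) = 149.5/EI
  span QR: point load 44 at a = 2.75: Pab(L + b)/(6LEI) = 83.19/EI
  span QR: UDL 39.5: wL³/(24EI) = 273.8/EI
  relative rotation θ_0 = (253.6 + 357)/EI = 610.7/EI
A unit hogging moment at Q produces rotation L₁/(3EI) + L₂/(3EI) = 3.5/EI.
Compatibility: M_Q·(L₁+L₂)/(3EI) = θ_0, giving M_Q = 174.5 kN·m (hogging).

M_Q = 174.5 kN·m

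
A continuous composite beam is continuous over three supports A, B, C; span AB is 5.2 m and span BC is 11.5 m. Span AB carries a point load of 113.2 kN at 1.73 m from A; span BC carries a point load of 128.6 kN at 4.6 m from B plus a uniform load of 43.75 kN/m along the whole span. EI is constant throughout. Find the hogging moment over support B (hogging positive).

Release continuity at B by inserting a hinge; the redundant is the internal moment M_B. The primary structure is two simply-supported spans AB and BC.
Discontinuity in slope at B on the released structure — sum the simple-span end rotations:
  span AB: point load 113.2 at a = 1.73: Pab(L + a)/(6LEI) = 150.9/EI
  span BC: point load 128.6 at a = 4.6: Pab(L + b)/(6LEI) = 1088/EI
  span BC: UDL 43.75: wL³/(24EI) = 2772/EI
  relative rotation θ_0 = (150.9 + 3861)/EI = 4012/EI
A unit hogging moment at B produces rotation L₁/(3EI) + L₂/(3EI) = 5.567/EI.
Compatibility: M_B·(L₁+L₂)/(3EI) = θ_0, giving M_B = 720.7 kN·m (hogging).

M_B = 720.7 kN·m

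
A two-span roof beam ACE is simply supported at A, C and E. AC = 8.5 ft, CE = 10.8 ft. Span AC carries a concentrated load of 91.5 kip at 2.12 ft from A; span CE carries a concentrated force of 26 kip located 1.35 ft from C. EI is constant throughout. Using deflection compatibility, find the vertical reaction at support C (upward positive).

R_C = 57.38 kip

Take M_C as the redundant. Released structure: two simple spans AC and CE with a hinge at C.
Rotations at C on the released spans (each span's end-slope, ×1/EI):
  span AC: point load 91.5 at a = 2.12: Pab(L + a)/(6LEI) = 257.7/EI
  span CE: point load 26 at a = 1.35: Pab(L + b)/(6LEI) = 103.7/EI
  relative rotation θ_0 = (257.7 + 103.7)/EI = 361.4/EI
A unit hogging moment at C produces rotation L₁/(3EI) + L₂/(3EI) = 6.433/EI.
Compatibility: M_C·(L₁+L₂)/(3EI) = θ_0, giving M_C = 56.17 kip·ft (hogging).
Span AC, ΣM about A with M_C applied at C: R_C^{AC}·8.5 = 194 + 56.17, so R_C^{AC} = 29.43 kip and R_A = 91.5 − 29.43 = 62.07 kip.
Span CE, ΣM about E: R_C^{CE}·10.8 = 245.7 + 56.17, so R_C^{CE} = 27.95 kip and R_E = 26 − 27.95 = -1.951 kip.
R_C = 29.43 + 27.95 = 57.38 kip.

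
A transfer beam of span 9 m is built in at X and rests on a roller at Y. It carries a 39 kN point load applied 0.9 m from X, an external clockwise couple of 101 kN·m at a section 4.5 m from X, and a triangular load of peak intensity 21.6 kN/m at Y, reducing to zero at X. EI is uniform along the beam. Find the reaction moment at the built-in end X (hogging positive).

Release the roller at Y. Primary structure: cantilever fixed at X.
Free-end deflection of the primary structure under the applied loading (downward +):
  point load 39 at a = 0.9: Pa²(3L − a)/(6EI) = 137.4/EI
  clockwise couple 101 at a = 4.5: M₀a(2L − a)/(2EI) = 3068/EI
  triangular load, peak 21.6 at the free end: 11w₀L⁴/(120EI) = 12991/EI
  δ_0 = 16196/EI
Tip deflection under a unit load at Y: L³/(3EI) = 243/EI.
Compatibility at Y: δ_0 − R_Y·δ_{YY} = 0, so R_Y = 16196/243 = 66.65 kN.
Moment equilibrium about X: M_X = Σ(load moments about X) − R_Y·L = 719.3 − 66.65×9 = 119.4 kN·m.

M_X = 119.4 kN·m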